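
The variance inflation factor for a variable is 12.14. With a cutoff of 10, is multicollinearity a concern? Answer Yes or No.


The threshold is 10.
VIF = 12.14 is >= 10.
Multicollinearity indication: Yes.

Yes


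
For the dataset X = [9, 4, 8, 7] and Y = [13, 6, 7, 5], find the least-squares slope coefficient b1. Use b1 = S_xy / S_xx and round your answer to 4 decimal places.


First compute the means: xbar = 7.0000, ybar = 7.7500.
Then S_xx = sum((xi - xbar)^2) = 14.0000.
S_xy = sum((xi - xbar)(yi - ybar)) = 15.0000.
b1 = S_xy / S_xx = 15.0000 / 14.0000 = 1.0714.

1.0714


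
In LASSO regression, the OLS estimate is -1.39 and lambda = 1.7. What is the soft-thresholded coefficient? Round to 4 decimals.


Check: |-1.39| = 1.39 vs lambda = 1.7.
Since |beta| <= lambda, the coefficient is set to 0.
Soft-thresholded coefficient = 0.0000.

0.0000


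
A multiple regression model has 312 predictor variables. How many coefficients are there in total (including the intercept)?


Total coefficients = number of predictors + 1 (for the intercept).
= 312 + 1 = 313.

313


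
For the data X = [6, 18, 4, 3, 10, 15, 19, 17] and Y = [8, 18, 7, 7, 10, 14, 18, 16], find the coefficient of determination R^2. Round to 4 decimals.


Fit the OLS line: b0 = 3.9487, b1 = 0.7219.
SSres = 4.1358.
SStot = 161.5000.
R^2 = 1 - 4.1358/161.5000 = 0.9744.

0.9744


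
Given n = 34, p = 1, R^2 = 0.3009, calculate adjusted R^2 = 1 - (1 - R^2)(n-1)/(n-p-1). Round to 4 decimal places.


Using the formula:
(1 - 0.3009) = 0.6991.
Multiply by 33/32: 0.6991 * 33 = 23.0703, then 23.0703 / 32 = 0.7209.
Adj R^2 = 1 - 0.7209 = 0.2791.

0.2791


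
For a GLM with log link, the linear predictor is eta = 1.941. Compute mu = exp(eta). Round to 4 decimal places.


The inverse log link gives:
mu = exp(1.941) = 6.9657.

6.9657


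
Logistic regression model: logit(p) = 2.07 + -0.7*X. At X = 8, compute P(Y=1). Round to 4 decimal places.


Compute z = 2.07 + (-0.7)(8) = -3.5300.
exp(-z) = 34.1240.
P = 1/(1 + 34.1240) = 0.0285.

0.0285


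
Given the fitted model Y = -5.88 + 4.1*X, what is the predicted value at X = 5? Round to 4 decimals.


Predicted value:
Y = -5.88 + (4.1)(5) = -5.88 + 20.5000 = 14.6200.

14.6200


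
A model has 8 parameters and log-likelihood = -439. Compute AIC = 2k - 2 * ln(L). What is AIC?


AIC = 2*8 - 2*(-439).
= 16 + 878 = 894.

894


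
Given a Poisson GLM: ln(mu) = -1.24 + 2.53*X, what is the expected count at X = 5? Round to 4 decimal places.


Linear predictor: eta = -1.24 + (2.53)(5) = 11.4100.
Expected count: mu = exp(11.4100) = 90219.4216.

90219.4216


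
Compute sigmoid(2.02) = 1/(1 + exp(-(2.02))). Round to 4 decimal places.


Compute exp(-2.0200) = 0.1327.
Sigmoid = 1 / (1 + 0.1327) = 1 / 1.1327 = 0.8829.

0.8829


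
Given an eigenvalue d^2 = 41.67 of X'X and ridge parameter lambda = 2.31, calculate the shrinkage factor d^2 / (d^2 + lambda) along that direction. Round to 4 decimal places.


Compute the denominator: 41.67 + 2.31 = 43.9800.
Shrinkage factor = 41.67 / 43.9800 = 0.9475.

0.9475


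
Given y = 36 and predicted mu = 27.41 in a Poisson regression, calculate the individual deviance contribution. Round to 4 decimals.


y/mu = 36/27.41 = 1.313389 (approx.), and ln(36/27.41) = 0.272611.
y * ln(y/mu) = 36 * 0.272611 = 9.813996.
y - mu = 8.59.
D = 2 * (9.813996 - 8.59) = 2.447992, which rounds to 2.4480.

2.4480


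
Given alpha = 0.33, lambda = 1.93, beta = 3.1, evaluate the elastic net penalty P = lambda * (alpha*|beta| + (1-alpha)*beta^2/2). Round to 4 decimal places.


Compute:
L1 = 0.33 * 3.1 = 1.0230.
L2 = 0.67 * 3.1^2 / 2 = 3.2194.
Penalty = 1.93 * (1.0230 + 3.2194) = 8.1877.

8.1877


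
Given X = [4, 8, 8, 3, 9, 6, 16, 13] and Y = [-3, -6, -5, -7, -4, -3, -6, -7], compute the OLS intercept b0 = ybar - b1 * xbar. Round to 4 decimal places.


The slope is b1 = -0.1391.
Sample means are xbar = 8.3750 and ybar = -5.1250.
Intercept: b0 = -5.1250 - (-0.1391)(8.3750) = -3.9599.

-3.9599


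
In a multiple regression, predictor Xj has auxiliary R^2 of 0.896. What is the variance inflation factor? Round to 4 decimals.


Denominator: 1 - 0.896 = 0.104.
VIF = 1 / 0.104 = 9.6154.

9.6154


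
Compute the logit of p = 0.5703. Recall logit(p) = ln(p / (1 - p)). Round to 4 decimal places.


The odds are p/(1-p) = 0.5703 / 0.4297 = 1.3272.
logit(p) = ln(1.3272) = 0.2831.

0.2831


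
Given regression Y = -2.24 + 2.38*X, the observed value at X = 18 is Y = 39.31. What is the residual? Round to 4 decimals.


Predicted = -2.24 + 2.38 * 18 = 40.6000.
Residual = 39.31 - 40.6000 = -1.2900.

-1.2900


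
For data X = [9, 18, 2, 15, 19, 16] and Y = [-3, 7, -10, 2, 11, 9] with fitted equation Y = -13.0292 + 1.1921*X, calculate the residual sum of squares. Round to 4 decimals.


Compute predicted values, then residuals = yi - yhat_i.
Residuals: [-0.6997, -1.4286, 0.6450, -2.8523, 1.3793, 2.9556].
SSres = sum(residual^2) = 21.7202.

21.7202


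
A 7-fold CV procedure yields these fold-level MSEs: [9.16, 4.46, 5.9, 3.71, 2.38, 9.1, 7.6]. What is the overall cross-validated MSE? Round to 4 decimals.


Sum of fold MSEs = 42.3100.
Average = 42.3100 / 7 = 6.0443.

6.0443


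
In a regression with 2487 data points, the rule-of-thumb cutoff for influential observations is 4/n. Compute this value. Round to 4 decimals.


Using the rule of thumb:
Threshold = 4 / 2487 = 0.0016.

0.0016


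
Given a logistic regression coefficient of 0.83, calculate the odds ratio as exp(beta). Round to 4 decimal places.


The odds ratio is computed as:
OR = e^(0.83) = 2.2933.

2.2933


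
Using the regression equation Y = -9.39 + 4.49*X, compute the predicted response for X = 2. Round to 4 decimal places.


Substitute X = 2 into the equation:
Y = -9.39 + 4.49 * 2 = -9.39 + 8.9800 = -0.4100.

-0.4100


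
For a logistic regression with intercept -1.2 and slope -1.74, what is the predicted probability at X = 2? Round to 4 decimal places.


z = -1.2 + -1.74 * 2 = -4.6800.
Sigmoid: P = 1 / (1 + exp(4.6800)) = 0.0092.

0.0092


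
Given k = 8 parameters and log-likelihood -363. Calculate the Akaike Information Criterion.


Compute:
2k = 2*8 = 16.
-2*loglik = -2*(-363) = 726.
AIC = 16 + 726 = 742.

742


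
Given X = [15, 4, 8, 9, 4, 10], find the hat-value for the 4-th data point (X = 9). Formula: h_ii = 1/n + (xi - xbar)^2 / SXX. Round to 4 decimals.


n = 6, xbar = 8.3333.
SXX = sum((xi - xbar)^2) = 85.3333.
h = 1/6 + (9 - 8.3333)^2 / 85.3333 = 0.1719.

0.1719


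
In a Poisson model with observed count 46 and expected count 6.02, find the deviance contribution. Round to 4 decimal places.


y/mu = 46/6.02 = 7.641196 (approx.), and ln(46/6.02) = 2.033554.
y * ln(y/mu) = 46 * 2.033554 = 93.543484.
y - mu = 39.98.
D = 2 * (93.543484 - 39.98) = 107.126968, which rounds to 107.1270.

107.1270


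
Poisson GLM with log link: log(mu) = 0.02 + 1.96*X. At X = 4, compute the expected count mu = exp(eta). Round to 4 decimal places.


eta = 0.02 + 1.96 * 4 = 7.8600.
mu = exp(7.8600) = 2591.5204.

2591.5204


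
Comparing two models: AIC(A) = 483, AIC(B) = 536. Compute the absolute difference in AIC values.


Compute |483 - 536| = 53.
Model A has the smaller AIC.

53


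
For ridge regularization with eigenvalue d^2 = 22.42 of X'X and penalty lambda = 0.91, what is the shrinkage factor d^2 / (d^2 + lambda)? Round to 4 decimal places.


Denominator = d^2 + lambda = 22.42 + 0.91 = 23.3300.
Shrinkage = 22.42 / 23.3300 = 0.9610.

0.9610


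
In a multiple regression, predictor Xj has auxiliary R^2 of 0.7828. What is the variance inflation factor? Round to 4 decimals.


Using VIF = 1/(1 - R^2_j):
1 - 0.7828 = 0.2172.
VIF = 4.6041.

4.6041


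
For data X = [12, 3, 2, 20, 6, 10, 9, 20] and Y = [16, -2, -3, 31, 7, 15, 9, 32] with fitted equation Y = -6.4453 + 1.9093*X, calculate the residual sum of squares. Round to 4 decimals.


Compute predicted values, then residuals = yi - yhat_i.
Residuals: [-0.4663, -1.2826, -0.3733, -0.7407, 1.9895, 2.3523, -1.7384, 0.2593].
SSres = sum(residual^2) = 15.1312.

15.1312


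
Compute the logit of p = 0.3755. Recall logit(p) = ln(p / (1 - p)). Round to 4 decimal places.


1 - p = 0.6245.
p/(1-p) = 0.6013.
logit = ln(0.6013) = -0.5087.

-0.5087


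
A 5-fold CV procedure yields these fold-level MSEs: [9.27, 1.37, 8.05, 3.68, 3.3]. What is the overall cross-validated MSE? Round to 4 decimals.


Total MSE across folds = 25.6700.
CV-MSE = 25.6700/5 = 5.1340.

5.1340


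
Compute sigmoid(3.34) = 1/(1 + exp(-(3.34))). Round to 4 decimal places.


exp(-3.3400) = 0.0354.
1 + exp(-z) = 1.0354.
sigmoid = 1/1.0354 = 0.9658.

0.9658


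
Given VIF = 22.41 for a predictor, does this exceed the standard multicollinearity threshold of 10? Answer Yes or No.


Compare VIF = 22.41 to the threshold of 10.
22.41 >= 10, so the answer is Yes.

Yes


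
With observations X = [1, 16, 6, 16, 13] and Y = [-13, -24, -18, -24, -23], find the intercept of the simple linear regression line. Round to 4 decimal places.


Compute b1 = -0.7178 from the OLS formula.
With xbar = 10.4000 and ybar = -20.4000, the intercept is:
b0 = -20.4000 - -0.7178 * 10.4000 = -12.9345.

-12.9345


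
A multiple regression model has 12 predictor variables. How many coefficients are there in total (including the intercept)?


Each predictor gets one coefficient, plus one intercept.
Total parameters = 12 + 1 = 13.

13


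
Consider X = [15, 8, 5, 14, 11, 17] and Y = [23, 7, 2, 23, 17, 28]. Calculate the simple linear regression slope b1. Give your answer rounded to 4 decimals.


The sample means are xbar = 11.6667 and ybar = 16.6667.
Compute S_xx = 103.3333 and S_xy = 229.3333.
Slope b1 = S_xy / S_xx = 229.3333 / 103.3333 = 2.2194.

2.2194


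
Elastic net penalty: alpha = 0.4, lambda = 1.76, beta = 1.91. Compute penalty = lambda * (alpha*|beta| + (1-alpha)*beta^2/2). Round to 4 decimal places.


Compute:
L1 = 0.4 * 1.91 = 0.7640.
L2 = 0.6 * 1.91^2 / 2 = 1.0944.
Penalty = 1.76 * (0.7640 + 1.0944) = 3.2708.

3.2708


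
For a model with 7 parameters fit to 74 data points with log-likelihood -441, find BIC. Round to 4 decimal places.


k * ln(n) = 7 * ln(74) = 7 * 4.304065 = 30.128455.
-2 * loglik = -2 * (-441) = 882.
BIC = 30.128455 + 882 = 912.128455, which rounds to 912.1285.

912.1285


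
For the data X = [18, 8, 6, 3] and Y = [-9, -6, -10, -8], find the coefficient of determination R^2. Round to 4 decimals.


After computing the OLS fit (b0=-7.8876, b1=-0.0414):
SSres = 8.5325, SStot = 8.7500.
R^2 = 1 - 8.5325/8.7500 = 0.0249.

0.0249


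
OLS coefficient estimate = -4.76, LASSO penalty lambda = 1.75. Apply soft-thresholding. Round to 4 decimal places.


|beta_OLS| = 4.76.
lambda = 1.75.
Since |beta| > lambda, coefficient = sign(beta)*(|beta| - lambda) = -3.0100.
Result = -3.0100.

-3.0100


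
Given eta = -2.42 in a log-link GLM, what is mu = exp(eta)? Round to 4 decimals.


Apply the inverse link:
mu = e^-2.42 = 0.0889.

0.0889


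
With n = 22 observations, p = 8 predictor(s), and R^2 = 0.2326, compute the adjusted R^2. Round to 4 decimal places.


Plug in: Adj R^2 = 1 - (1 - 0.2326) * 21/13.
= 1 - 0.7674 * 21/13
= 1 - 16.1154 / 13
= 1 - 1.2396 = -0.2396.

-0.2396


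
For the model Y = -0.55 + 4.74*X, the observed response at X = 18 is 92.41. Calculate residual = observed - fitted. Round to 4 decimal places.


Predicted = -0.55 + 4.74 * 18 = 84.7700.
Residual = 92.41 - 84.7700 = 7.6400.

7.6400


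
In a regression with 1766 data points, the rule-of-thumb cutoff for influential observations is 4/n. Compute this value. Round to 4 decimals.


The threshold is 4/n.
4/1766 = 0.0023.

0.0023


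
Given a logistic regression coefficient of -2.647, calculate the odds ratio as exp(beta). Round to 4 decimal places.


Odds ratio = exp(beta) = exp(-2.647).
= 0.0709.

0.0709


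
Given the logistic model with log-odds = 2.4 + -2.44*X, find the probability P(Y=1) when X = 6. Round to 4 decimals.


Compute z = 2.4 + (-2.44)(6) = -12.2400.
exp(-z) = 206901.8903.
P = 1/(1 + 206901.8903) = 0.0000.

0.0000


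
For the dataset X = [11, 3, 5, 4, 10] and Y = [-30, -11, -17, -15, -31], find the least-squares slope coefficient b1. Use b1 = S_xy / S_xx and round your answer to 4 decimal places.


The sample means are xbar = 6.6000 and ybar = -20.8000.
Compute S_xx = 53.2000 and S_xy = -131.6000.
Slope b1 = S_xy / S_xx = -131.6000 / 53.2000 = -2.4737.

-2.4737


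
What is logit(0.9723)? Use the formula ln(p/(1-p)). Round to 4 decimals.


The odds are p/(1-p) = 0.9723 / 0.0277 = 35.1011.
logit(p) = ln(35.1011) = 3.5582.

3.5582


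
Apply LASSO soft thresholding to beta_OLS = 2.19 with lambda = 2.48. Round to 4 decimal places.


Check: |2.19| = 2.19 vs lambda = 2.48.
Since |beta| <= lambda, the coefficient is set to 0.
Soft-thresholded coefficient = 0.0000.

0.0000


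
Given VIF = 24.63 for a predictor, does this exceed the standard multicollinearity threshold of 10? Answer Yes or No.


The threshold is 10.
VIF = 24.63 is >= 10.
Multicollinearity indication: Yes.

Yes


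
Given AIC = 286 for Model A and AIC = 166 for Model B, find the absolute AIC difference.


|AIC_A - AIC_B| = |286 - 166| = 120.
Model B is preferred (lower AIC).

120


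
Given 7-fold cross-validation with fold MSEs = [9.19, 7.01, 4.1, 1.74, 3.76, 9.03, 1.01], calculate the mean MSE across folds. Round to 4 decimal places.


Sum of fold MSEs = 35.8400.
Average = 35.8400 / 7 = 5.1200.

5.1200


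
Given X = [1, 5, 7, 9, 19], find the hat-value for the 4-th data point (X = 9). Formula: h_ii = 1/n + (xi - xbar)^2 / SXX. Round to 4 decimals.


Compute xbar = 8.2000 with n = 5 observations.
SXX = 180.8000.
Leverage = 1/5 + (9 - 8.2000)^2/180.8000 = 0.2035.

0.2035


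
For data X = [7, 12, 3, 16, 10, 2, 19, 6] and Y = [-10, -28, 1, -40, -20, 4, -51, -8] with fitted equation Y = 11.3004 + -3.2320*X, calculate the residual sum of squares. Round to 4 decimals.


For each point, residual = actual - predicted.
Residuals: [1.3236, -0.5164, -0.6044, 0.4116, 1.0196, -0.8364, -0.8924, 0.0916].
Sum of squared residuals = 5.0972.

5.0972


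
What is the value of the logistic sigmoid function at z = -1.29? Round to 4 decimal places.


First, exp(1.2900) = 3.6328.
Then sigma(z) = 1/(1 + 3.6328) = 0.2159.

0.2159


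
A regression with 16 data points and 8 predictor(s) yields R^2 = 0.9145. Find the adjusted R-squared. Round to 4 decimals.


Plug in: Adj R^2 = 1 - (1 - 0.9145) * 15/7.
= 1 - 0.0855 * 15/7
= 1 - 1.2825 / 7
= 1 - 0.1832 = 0.8168.

0.8168


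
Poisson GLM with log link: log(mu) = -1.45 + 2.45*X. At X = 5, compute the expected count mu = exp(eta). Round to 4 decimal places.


eta = -1.45 + 2.45 * 5 = 10.8000.
mu = exp(10.8000) = 49020.8011.

49020.8011


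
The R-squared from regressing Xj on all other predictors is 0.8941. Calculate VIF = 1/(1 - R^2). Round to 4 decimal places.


VIF = 1 / (1 - 0.8941).
= 1 / 0.1059 = 9.4429.

9.4429


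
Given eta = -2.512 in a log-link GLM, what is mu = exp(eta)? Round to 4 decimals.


The inverse log link gives:
mu = exp(-2.512) = 0.0811.

0.0811


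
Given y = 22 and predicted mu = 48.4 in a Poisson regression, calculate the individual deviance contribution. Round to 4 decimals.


y/mu = 22/48.4 = 0.454545 (approx.), and ln(22/48.4) = -0.788457.
y * ln(y/mu) = 22 * -0.788457 = -17.346054.
y - mu = -26.4.
D = 2 * (-17.346054 - -26.4) = 18.107892, which rounds to 18.1079.

18.1079


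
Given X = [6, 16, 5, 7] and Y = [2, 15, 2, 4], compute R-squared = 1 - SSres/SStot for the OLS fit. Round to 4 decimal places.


After computing the OLS fit (b0=-4.6818, b1=1.2273):
SSres = 0.7727, SStot = 116.7500.
R^2 = 1 - 0.7727/116.7500 = 0.9934.

0.9934


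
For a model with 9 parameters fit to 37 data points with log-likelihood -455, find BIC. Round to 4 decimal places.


Compute k*ln(n) = 9*ln(37) = 9*3.610918 = 32.498262.
Then -2*loglik = 910.
BIC = 32.498262 + 910 = 942.498262, which rounds to 942.4983.

942.4983


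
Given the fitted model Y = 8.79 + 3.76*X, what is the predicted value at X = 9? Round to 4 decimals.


Plug X = 9 into Y = 8.79 + 3.76*X:
Y = 8.79 + 33.8400 = 42.6300.

42.6300


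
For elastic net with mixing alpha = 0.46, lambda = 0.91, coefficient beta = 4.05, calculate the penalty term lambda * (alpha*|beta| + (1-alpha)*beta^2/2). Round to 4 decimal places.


L1 component = 0.46 * |4.05| = 1.8630.
L2 component = 0.54 * 4.05^2 / 2 = 4.4287.
Penalty = 0.91 * (1.8630 + 4.4287) = 0.91 * 6.2917 = 5.7254.

5.7254


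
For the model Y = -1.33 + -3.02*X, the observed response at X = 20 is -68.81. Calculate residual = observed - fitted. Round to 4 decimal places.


Compute yhat = -1.33 + (-3.02)(20) = -61.7300.
Residual = actual - predicted = -68.81 - -61.7300 = -7.0800.

-7.0800


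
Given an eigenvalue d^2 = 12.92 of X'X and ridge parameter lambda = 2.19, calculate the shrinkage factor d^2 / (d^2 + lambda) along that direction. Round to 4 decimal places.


Compute the denominator: 12.92 + 2.19 = 15.1100.
Shrinkage factor = 12.92 / 15.1100 = 0.8551.

0.8551


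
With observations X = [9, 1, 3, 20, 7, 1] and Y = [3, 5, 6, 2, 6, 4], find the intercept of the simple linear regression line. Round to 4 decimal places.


First find the slope: b1 = -0.1597.
Means: xbar = 6.8333, ybar = 4.3333.
b0 = ybar - b1 * xbar = 4.3333 - -0.1597 * 6.8333 = 5.4249.

5.4249


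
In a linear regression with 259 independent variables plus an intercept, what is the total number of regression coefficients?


Total coefficients = number of predictors + 1 (for the intercept).
= 259 + 1 = 260.

260


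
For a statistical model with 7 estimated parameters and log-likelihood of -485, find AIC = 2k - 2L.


Compute:
2k = 2*7 = 14.
-2*loglik = -2*(-485) = 970.
AIC = 14 + 970 = 984.

984


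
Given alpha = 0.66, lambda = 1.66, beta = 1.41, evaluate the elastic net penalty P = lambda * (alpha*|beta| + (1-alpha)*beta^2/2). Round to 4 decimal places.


alpha * |beta| = 0.66 * 1.41 = 0.9306.
(1-alpha) * beta^2/2 = 0.34 * 1.9881/2 = 0.3380.
Total = 1.66 * (0.9306 + 0.3380) = 2.1058.

2.1058


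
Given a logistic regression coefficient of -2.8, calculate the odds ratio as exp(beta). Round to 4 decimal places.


The odds ratio is computed as:
OR = e^(-2.8) = 0.0608.

0.0608


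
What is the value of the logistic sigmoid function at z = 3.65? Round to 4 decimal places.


Compute exp(-3.6500) = 0.0260.
Sigmoid = 1 / (1 + 0.0260) = 1 / 1.0260 = 0.9747.

0.9747


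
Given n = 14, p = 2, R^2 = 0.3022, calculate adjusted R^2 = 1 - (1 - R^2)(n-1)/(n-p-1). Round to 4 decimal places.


Using the formula:
(1 - 0.3022) = 0.6978.
Multiply by 13/11: 0.6978 * 13 = 9.0714, then 9.0714 / 11 = 0.8247.
Adj R^2 = 1 - 0.8247 = 0.1753.

0.1753


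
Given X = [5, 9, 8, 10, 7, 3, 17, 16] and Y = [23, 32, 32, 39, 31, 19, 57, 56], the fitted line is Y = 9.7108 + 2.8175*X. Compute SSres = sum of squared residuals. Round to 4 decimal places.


Predicted values from Y = 9.7108 + 2.8175*X.
Residuals: [-0.7983, -3.0683, -0.2508, 1.1142, 1.5667, 0.8367, -0.6083, 1.2092].
SSres = 16.3429.

16.3429


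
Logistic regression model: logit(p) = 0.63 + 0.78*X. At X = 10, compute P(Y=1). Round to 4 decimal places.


Linear predictor: z = 0.63 + 0.78 * 10 = 8.4300.
P = 1/(1 + exp(-8.4300)) = 1/(1 + 0.0002) = 0.9998.

0.9998


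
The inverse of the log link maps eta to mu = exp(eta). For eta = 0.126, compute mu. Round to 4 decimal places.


The inverse log link gives:
mu = exp(0.126) = 1.1343.

1.1343


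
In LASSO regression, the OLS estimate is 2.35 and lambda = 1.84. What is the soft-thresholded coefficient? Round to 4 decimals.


|beta_OLS| = 2.35.
lambda = 1.84.
Since |beta| > lambda, coefficient = sign(beta)*(|beta| - lambda) = 0.5100.
Result = 0.5100.

0.5100


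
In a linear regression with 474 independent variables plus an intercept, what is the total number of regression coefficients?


Total coefficients = number of predictors + 1 (for the intercept).
= 474 + 1 = 475.

475


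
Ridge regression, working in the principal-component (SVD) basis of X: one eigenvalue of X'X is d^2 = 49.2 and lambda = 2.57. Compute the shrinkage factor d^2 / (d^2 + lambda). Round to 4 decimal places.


d^2 + lambda = 49.2 + 2.57 = 51.7700.
Shrinkage factor = 49.2/51.7700 = 0.9504.

0.9504


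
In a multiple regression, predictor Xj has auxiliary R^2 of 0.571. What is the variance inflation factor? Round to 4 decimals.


Using VIF = 1/(1 - R^2_j):
1 - 0.571 = 0.429.
VIF = 2.3310.

2.3310


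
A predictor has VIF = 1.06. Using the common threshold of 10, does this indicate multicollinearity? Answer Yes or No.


Check: VIF = 1.06 vs threshold = 10.
Since 1.06 < 10, the answer is No.

No


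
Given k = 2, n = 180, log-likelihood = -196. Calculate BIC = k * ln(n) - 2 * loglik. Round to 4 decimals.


k * ln(n) = 2 * ln(180) = 2 * 5.192957 = 10.385914.
-2 * loglik = -2 * (-196) = 392.
BIC = 10.385914 + 392 = 402.385914, which rounds to 402.3859.

402.3859


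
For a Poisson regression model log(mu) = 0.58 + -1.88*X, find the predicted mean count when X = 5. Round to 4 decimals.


Compute eta = 0.58 + -1.88 * 5 = -8.8200.
Apply inverse link: mu = e^-8.8200 = 0.0001.

0.0001


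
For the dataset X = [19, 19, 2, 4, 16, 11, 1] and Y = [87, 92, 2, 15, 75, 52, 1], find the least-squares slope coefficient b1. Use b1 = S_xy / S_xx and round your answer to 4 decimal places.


The sample means are xbar = 10.2857 and ybar = 46.2857.
Compute S_xx = 379.4286 and S_xy = 1905.4286.
Slope b1 = S_xy / S_xx = 1905.4286 / 379.4286 = 5.0218.

5.0218


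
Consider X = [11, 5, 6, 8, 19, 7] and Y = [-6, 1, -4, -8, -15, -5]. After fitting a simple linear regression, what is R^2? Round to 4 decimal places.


The fitted line is Y = 2.4900 + -0.9275*X.
SSres = 24.1325, SStot = 138.8333.
R^2 = 1 - SSres/SStot = 0.8262.

0.8262


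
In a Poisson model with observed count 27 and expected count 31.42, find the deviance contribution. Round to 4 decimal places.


First: ln(27/31.42) = -0.151608.
Then: 27 * -0.151608 = -4.093416.
y - mu = 27 - 31.42 = -4.42.
D = 2(-4.093416 - -4.42) = 0.653168, which rounds to 0.6532.

0.6532


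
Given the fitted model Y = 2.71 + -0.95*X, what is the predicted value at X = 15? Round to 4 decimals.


Plug X = 15 into Y = 2.71 + -0.95*X:
Y = 2.71 + -14.2500 = -11.5400.

-11.5400


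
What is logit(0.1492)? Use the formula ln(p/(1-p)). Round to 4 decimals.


Compute the odds: 0.1492/0.8508 = 0.1754.
Take the natural log: ln(0.1754) = -1.7409.

-1.7409


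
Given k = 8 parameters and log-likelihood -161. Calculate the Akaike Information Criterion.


AIC = 2*8 - 2*(-161).
= 16 + 322 = 338.

338


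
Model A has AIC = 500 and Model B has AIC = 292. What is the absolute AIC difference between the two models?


|AIC_A - AIC_B| = |500 - 292| = 208.
Model B is preferred (lower AIC).

208


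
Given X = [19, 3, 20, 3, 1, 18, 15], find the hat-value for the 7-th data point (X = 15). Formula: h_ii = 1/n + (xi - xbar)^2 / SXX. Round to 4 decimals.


n = 7, xbar = 11.2857.
SXX = sum((xi - xbar)^2) = 437.4286.
h = 1/7 + (15 - 11.2857)^2 / 437.4286 = 0.1744.

0.1744


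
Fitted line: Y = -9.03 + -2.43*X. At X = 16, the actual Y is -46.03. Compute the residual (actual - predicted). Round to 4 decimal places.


Fitted value at X = 16 is yhat = -9.03 + -2.43*16 = -47.9100.
Residual = -46.03 - -47.9100 = 1.8800.

1.8800


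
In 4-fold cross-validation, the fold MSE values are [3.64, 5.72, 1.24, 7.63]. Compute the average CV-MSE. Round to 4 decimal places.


Add all fold MSEs: 18.2300.
Divide by k = 4: 18.2300/4 = 4.5575.

4.5575


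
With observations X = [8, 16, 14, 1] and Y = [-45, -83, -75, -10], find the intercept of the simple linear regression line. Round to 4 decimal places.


First find the slope: b1 = -4.9086.
Means: xbar = 9.7500, ybar = -53.2500.
b0 = ybar - b1 * xbar = -53.2500 - -4.9086 * 9.7500 = -5.3912.

-5.3912


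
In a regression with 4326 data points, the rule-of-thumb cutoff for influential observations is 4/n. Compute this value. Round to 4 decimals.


The threshold is 4/n.
4/4326 = 0.0009.

0.0009


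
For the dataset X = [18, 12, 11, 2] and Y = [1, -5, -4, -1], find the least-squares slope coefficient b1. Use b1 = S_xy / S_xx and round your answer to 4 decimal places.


The sample means are xbar = 10.7500 and ybar = -2.2500.
Compute S_xx = 130.7500 and S_xy = 8.7500.
Slope b1 = S_xy / S_xx = 8.7500 / 130.7500 = 0.0669.

0.0669


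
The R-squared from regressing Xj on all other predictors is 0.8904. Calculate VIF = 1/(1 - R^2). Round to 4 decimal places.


Using VIF = 1/(1 - R^2_j):
1 - 0.8904 = 0.1096.
VIF = 9.1241.

9.1241


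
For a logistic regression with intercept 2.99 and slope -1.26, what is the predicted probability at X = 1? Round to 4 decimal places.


Compute z = 2.99 + (-1.26)(1) = 1.7300.
exp(-z) = 0.1773.
P = 1/(1 + 0.1773) = 0.8494.

0.8494


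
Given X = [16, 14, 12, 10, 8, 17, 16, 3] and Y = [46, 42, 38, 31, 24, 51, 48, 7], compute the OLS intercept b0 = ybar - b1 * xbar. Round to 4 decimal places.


First find the slope: b1 = 3.0494.
Means: xbar = 12.0000, ybar = 35.8750.
b0 = ybar - b1 * xbar = 35.8750 - 3.0494 * 12.0000 = -0.7176.

-0.7176


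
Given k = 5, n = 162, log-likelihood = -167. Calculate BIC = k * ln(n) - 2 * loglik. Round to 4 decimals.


ln(162) = 5.087596.
k * ln(n) = 5 * 5.087596 = 25.437980.
-2L = 334.
BIC = 25.437980 + 334 = 359.437980, which rounds to 359.4380.

359.4380


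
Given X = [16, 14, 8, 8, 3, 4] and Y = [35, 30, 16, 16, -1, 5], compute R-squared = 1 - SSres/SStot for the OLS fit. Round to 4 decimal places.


Fit the OLS line: b0 = -6.4604, b1 = 2.6370.
SSres = 11.3057.
SStot = 962.8333.
R^2 = 1 - 11.3057/962.8333 = 0.9883.

0.9883


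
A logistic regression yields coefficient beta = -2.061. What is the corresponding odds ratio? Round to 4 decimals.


Odds ratio = exp(beta) = exp(-2.061).
= 0.1273.

0.1273


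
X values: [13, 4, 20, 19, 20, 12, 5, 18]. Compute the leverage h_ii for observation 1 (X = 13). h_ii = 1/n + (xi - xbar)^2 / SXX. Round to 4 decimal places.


Compute xbar = 13.8750 with n = 8 observations.
SXX = 298.8750.
Leverage = 1/8 + (13 - 13.8750)^2/298.8750 = 0.1276.

0.1276


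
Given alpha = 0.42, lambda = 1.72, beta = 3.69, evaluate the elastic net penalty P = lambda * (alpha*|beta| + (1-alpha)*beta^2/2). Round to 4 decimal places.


alpha * |beta| = 0.42 * 3.69 = 1.5498.
(1-alpha) * beta^2/2 = 0.58 * 13.6161/2 = 3.9487.
Total = 1.72 * (1.5498 + 3.9487) = 9.4574.

9.4574


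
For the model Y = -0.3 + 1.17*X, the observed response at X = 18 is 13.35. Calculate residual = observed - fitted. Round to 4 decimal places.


Compute yhat = -0.3 + (1.17)(18) = 20.7600.
Residual = actual - predicted = 13.35 - 20.7600 = -7.4100.

-7.4100


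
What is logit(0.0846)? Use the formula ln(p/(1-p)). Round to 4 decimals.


Compute the odds: 0.0846/0.9154 = 0.0924.
Take the natural log: ln(0.0924) = -2.3814.

-2.3814


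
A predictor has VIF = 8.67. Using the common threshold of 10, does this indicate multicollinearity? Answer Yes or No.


The threshold is 10.
VIF = 8.67 is < 10.
Multicollinearity indication: No.

No


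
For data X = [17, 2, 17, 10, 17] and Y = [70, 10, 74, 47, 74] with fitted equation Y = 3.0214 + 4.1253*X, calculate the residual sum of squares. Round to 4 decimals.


Predicted values from Y = 3.0214 + 4.1253*X.
Residuals: [-3.1515, -1.2720, 0.8485, 2.7256, 0.8485].
SSres = 20.4187.

20.4187


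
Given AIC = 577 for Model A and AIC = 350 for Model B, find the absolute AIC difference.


Absolute difference = |577 - 350| = 227.
The model with lower AIC (B) is preferred.

227


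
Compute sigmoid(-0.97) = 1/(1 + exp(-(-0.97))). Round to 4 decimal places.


exp(0.9700) = 2.6379.
1 + exp(-z) = 3.6379.
sigmoid = 1/3.6379 = 0.2749.

0.2749


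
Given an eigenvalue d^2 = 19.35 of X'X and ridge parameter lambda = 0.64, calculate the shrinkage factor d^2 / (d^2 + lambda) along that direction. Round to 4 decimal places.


Compute the denominator: 19.35 + 0.64 = 19.9900.
Shrinkage factor = 19.35 / 19.9900 = 0.9680.

0.9680


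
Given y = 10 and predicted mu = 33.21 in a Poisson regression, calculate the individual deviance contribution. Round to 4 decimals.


First: ln(10/33.21) = -1.200266.
Then: 10 * -1.200266 = -12.002660.
y - mu = 10 - 33.21 = -23.21.
D = 2(-12.002660 - -23.21) = 22.414680, which rounds to 22.4147.

22.4147


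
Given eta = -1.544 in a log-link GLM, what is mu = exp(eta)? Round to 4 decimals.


Apply the inverse link:
mu = e^-1.544 = 0.2135.

0.2135


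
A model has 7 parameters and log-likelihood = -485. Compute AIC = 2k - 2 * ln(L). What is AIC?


AIC = 2k - 2*loglik = 2(7) - 2(-485).
= 14 + 970 = 984.

984


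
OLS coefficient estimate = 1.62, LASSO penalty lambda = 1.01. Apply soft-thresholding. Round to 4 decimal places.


Absolute value: |1.62| = 1.62.
Compare to lambda = 1.01.
Since |beta| > lambda, coefficient = sign(beta)*(|beta| - lambda) = 0.6100.

0.6100


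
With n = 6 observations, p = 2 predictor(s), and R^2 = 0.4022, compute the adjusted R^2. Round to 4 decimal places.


Plug in: Adj R^2 = 1 - (1 - 0.4022) * 5/3.
= 1 - 0.5978 * 5/3
= 1 - 2.9890 / 3
= 1 - 0.9963 = 0.0037.

0.0037


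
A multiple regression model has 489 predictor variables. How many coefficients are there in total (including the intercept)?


Including the intercept, the model has 489 predictor coefficients + 1 intercept.
Total = 490.

490


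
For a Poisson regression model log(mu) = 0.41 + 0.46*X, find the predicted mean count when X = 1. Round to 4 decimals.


eta = 0.41 + 0.46 * 1 = 0.8700.
mu = exp(0.8700) = 2.3869.

2.3869


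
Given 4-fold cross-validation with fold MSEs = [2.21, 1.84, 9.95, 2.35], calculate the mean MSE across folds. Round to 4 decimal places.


Total MSE across folds = 16.3500.
CV-MSE = 16.3500/4 = 4.0875.

4.0875


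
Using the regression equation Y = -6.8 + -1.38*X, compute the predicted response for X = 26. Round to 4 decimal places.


Plug X = 26 into Y = -6.8 + -1.38*X:
Y = -6.8 + -35.8800 = -42.6800.

-42.6800


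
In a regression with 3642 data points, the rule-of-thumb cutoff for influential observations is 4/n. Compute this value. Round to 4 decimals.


Cook's distance cutoff = 4/n = 4/3642.
= 0.0011.

0.0011


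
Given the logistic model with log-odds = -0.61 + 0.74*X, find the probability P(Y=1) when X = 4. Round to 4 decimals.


Compute z = -0.61 + (0.74)(4) = 2.3500.
exp(-z) = 0.0954.
P = 1/(1 + 0.0954) = 0.9129.

0.9129


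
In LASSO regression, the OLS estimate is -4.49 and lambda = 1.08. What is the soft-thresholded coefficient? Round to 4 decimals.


Absolute value: |-4.49| = 4.49.
Compare to lambda = 1.08.
Since |beta| > lambda, coefficient = sign(beta)*(|beta| - lambda) = -3.4100.

-3.4100


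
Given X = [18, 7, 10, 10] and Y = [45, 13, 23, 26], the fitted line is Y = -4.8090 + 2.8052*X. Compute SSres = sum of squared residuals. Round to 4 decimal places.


Predicted values from Y = -4.8090 + 2.8052*X.
Residuals: [-0.6846, -1.8274, -0.2430, 2.7570].
SSres = 11.4682.

11.4682


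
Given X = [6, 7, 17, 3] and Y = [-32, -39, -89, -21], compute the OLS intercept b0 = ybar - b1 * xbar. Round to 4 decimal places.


The slope is b1 = -4.9458.
Sample means are xbar = 8.2500 and ybar = -45.2500.
Intercept: b0 = -45.2500 - (-4.9458)(8.2500) = -4.4470.

-4.4470


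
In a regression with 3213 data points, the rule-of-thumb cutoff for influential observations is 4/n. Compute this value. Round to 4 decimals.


The threshold is 4/n.
4/3213 = 0.0012.

0.0012


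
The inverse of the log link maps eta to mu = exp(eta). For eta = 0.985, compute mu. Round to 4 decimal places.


The inverse log link gives:
mu = exp(0.985) = 2.6778.

2.6778


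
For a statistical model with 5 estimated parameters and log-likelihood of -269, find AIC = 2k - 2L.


Compute:
2k = 2*5 = 10.
-2*loglik = -2*(-269) = 538.
AIC = 10 + 538 = 548.

548


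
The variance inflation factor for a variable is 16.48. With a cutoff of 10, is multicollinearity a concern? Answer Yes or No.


Compare VIF = 16.48 to the threshold of 10.
16.48 >= 10, so the answer is Yes.

Yes


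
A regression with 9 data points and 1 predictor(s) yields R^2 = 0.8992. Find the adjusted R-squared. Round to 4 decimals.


Adjusted R^2 = 1 - (1 - R^2) * (n-1)/(n-p-1).
(1 - R^2) = 0.1008.
(n-1)/(n-p-1) = 8/7.
(1 - R^2) * (n-1) = 0.1008 * 8 = 0.8064.
Divide by (n-p-1): 0.8064 / 7 = 0.1152.
Adj R^2 = 1 - 0.1152 = 0.8848.

0.8848


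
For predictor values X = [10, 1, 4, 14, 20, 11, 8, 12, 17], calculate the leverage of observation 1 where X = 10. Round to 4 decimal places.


n = 9, xbar = 10.7778.
SXX = sum((xi - xbar)^2) = 285.5556.
h = 1/9 + (10 - 10.7778)^2 / 285.5556 = 0.1132.

0.1132


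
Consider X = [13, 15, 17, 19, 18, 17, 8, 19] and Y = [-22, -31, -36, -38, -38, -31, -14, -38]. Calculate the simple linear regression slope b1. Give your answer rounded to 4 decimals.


The sample means are xbar = 15.7500 and ybar = -31.0000.
Compute S_xx = 97.5000 and S_xy = -224.0000.
Slope b1 = S_xy / S_xx = -224.0000 / 97.5000 = -2.2974.

-2.2974


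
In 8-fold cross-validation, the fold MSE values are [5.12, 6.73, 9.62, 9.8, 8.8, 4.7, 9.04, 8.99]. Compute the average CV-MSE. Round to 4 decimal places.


Add all fold MSEs: 62.8000.
Divide by k = 8: 62.8000/8 = 7.8500.

7.8500


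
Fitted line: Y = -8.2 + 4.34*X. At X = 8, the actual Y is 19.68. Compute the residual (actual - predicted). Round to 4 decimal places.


Compute yhat = -8.2 + (4.34)(8) = 26.5200.
Residual = actual - predicted = 19.68 - 26.5200 = -6.8400.

-6.8400


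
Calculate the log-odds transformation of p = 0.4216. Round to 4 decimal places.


Compute the odds: 0.4216/0.5784 = 0.7289.
Take the natural log: ln(0.7289) = -0.3162.

-0.3162


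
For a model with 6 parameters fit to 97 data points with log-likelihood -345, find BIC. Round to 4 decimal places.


ln(97) = 4.574711.
k * ln(n) = 6 * 4.574711 = 27.448266.
-2L = 690.
BIC = 27.448266 + 690 = 717.448266, which rounds to 717.4483.

717.4483


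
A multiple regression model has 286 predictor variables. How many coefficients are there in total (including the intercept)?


Including the intercept, the model has 286 predictor coefficients + 1 intercept.
Total = 287.

287


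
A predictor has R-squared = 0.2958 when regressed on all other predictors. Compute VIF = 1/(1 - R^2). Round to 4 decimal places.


Using VIF = 1/(1 - R^2_j):
1 - 0.2958 = 0.7042.
VIF = 1.4201.

1.4201


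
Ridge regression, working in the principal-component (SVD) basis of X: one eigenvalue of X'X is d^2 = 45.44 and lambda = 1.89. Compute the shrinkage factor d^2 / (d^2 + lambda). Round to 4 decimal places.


Denominator = d^2 + lambda = 45.44 + 1.89 = 47.3300.
Shrinkage = 45.44 / 47.3300 = 0.9601.

0.9601


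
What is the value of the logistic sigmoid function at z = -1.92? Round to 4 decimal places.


Compute exp(1.9200) = 6.8210.
Sigmoid = 1 / (1 + 6.8210) = 1 / 7.8210 = 0.1279.

0.1279


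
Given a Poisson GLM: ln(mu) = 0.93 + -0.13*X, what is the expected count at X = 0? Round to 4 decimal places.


Compute eta = 0.93 + -0.13 * 0 = 0.9300.
Apply inverse link: mu = e^0.9300 = 2.5345.

2.5345


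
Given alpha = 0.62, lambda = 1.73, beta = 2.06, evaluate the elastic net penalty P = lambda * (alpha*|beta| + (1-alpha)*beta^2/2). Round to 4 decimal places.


L1 component = 0.62 * |2.06| = 1.2772.
L2 component = 0.38 * 2.06^2 / 2 = 0.8063.
Penalty = 1.73 * (1.2772 + 0.8063) = 1.73 * 2.0835 = 3.6044.

3.6044


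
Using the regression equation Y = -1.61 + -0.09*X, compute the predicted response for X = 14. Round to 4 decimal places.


Substitute X = 14 into the equation:
Y = -1.61 + -0.09 * 14 = -1.61 + -1.2600 = -2.8700.

-2.8700


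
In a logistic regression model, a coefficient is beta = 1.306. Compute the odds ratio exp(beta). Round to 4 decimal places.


exp(1.306) = 3.6914.
So the odds ratio is 3.6914.

3.6914


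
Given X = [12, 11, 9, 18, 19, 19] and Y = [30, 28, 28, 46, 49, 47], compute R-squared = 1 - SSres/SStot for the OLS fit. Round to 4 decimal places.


The fitted line is Y = 5.0000 + 2.2500*X.
SSres = 17.0000, SStot = 530.0000.
R^2 = 1 - SSres/SStot = 0.9679.

0.9679


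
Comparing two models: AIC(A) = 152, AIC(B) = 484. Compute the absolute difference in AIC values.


|AIC_A - AIC_B| = |152 - 484| = 332.
Model A is preferred (lower AIC).

332


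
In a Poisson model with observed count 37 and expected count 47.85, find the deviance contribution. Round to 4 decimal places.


First: ln(37/47.85) = -0.257153.
Then: 37 * -0.257153 = -9.514661.
y - mu = 37 - 47.85 = -10.85.
D = 2(-9.514661 - -10.85) = 2.670678, which rounds to 2.6707.

2.6707


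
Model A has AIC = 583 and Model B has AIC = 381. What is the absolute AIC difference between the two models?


|AIC_A - AIC_B| = |583 - 381| = 202.
Model B is preferred (lower AIC).

202


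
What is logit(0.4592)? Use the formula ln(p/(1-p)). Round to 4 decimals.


The odds are p/(1-p) = 0.4592 / 0.5408 = 0.8491.
logit(p) = ln(0.8491) = -0.1636.

-0.1636


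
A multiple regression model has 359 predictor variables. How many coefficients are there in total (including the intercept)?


Including the intercept, the model has 359 predictor coefficients + 1 intercept.
Total = 360.

360


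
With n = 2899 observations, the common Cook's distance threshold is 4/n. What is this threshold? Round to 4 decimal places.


Cook's distance cutoff = 4/n = 4/2899.
= 0.0014.

0.0014


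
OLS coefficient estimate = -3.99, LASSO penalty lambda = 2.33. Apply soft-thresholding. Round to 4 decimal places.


Absolute value: |-3.99| = 3.99.
Compare to lambda = 2.33.
Since |beta| > lambda, coefficient = sign(beta)*(|beta| - lambda) = -1.6600.

-1.6600


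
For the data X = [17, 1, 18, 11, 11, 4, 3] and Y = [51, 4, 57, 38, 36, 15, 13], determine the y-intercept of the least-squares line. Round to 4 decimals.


The slope is b1 = 2.9660.
Sample means are xbar = 9.2857 and ybar = 30.5714.
Intercept: b0 = 30.5714 - (2.9660)(9.2857) = 3.0299.

3.0299


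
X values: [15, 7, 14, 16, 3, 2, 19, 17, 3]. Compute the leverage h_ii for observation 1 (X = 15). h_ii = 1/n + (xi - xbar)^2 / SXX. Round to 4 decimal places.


Mean of X: xbar = 10.6667.
SXX = 374.0000.
For X = 15: h = 1/9 + (15 - 10.6667)^2/374.0000 = 0.1613.

0.1613


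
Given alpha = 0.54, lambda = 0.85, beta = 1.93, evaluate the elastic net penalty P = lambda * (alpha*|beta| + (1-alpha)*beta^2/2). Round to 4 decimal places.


L1 component = 0.54 * |1.93| = 1.0422.
L2 component = 0.46 * 1.93^2 / 2 = 0.8567.
Penalty = 0.85 * (1.0422 + 0.8567) = 0.85 * 1.8989 = 1.6141.

1.6141


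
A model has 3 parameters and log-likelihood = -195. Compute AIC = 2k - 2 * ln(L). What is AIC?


AIC = 2*3 - 2*(-195).
= 6 + 390 = 396.

396


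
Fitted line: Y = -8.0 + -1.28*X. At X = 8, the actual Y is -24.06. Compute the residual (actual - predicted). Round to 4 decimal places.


Predicted = -8.0 + -1.28 * 8 = -18.2400.
Residual = -24.06 - -18.2400 = -5.8200.

-5.8200


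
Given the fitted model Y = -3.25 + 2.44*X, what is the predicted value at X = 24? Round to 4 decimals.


Substitute X = 24 into the equation:
Y = -3.25 + 2.44 * 24 = -3.25 + 58.5600 = 55.3100.

55.3100
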